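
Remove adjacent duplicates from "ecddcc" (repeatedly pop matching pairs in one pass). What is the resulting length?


Input: ecddcc
Stack-based adjacent duplicate removal:
  Read 'e': push. Stack: e
  Read 'c': push. Stack: ec
  Read 'd': push. Stack: ecd
  Read 'd': matches stack top 'd' => pop. Stack: ec
  Read 'c': matches stack top 'c' => pop. Stack: e
  Read 'c': push. Stack: ec
Final stack: "ec" (length 2)

2


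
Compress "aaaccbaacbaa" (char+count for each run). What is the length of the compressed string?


Input: aaaccbaacbaa
Runs:
  'a' x 3 => "a3"
  'c' x 2 => "c2"
  'b' x 1 => "b1"
  'a' x 2 => "a2"
  'c' x 1 => "c1"
  'b' x 1 => "b1"
  'a' x 2 => "a2"
Compressed: "a3c2b1a2c1b1a2"
Compressed length: 14

14


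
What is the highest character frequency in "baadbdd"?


Input: baadbdd
Character counts:
  'a': 2
  'b': 2
  'd': 3
Maximum frequency: 3

3


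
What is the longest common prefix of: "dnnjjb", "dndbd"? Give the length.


Words: dnnjjb, dndbd
  Position 0: all 'd' => match
  Position 1: all 'n' => match
  Position 2: ('n', 'd') => mismatch, stop
LCP = "dn" (length 2)

2


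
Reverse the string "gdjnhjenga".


Input: gdjnhjenga
Reading characters right to left:
  Position 9: 'a'
  Position 8: 'g'
  Position 7: 'n'
  Position 6: 'e'
  Position 5: 'j'
  Position 4: 'h'
  Position 3: 'n'
  Position 2: 'j'
  Position 1: 'd'
  Position 0: 'g'
Reversed: agnejhnjdg

agnejhnjdg


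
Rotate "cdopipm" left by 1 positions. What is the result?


Input: "cdopipm", rotate left by 1
First 1 characters: "c"
Remaining characters: "dopipm"
Concatenate remaining + first: "dopipm" + "c" = "dopipmc"

dopipmc


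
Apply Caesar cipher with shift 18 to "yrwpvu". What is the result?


Caesar cipher: shift "yrwpvu" by 18
  'y' (pos 24) + 18 = pos 16 = 'q'
  'r' (pos 17) + 18 = pos 9 = 'j'
  'w' (pos 22) + 18 = pos 14 = 'o'
  'p' (pos 15) + 18 = pos 7 = 'h'
  'v' (pos 21) + 18 = pos 13 = 'n'
  'u' (pos 20) + 18 = pos 12 = 'm'
Result: qjohnm

qjohnm


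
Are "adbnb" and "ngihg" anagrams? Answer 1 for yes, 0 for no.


Strings: "adbnb", "ngihg"
Sorted first:  abbdn
Sorted second: gghin
Differ at position 0: 'a' vs 'g' => not anagrams

0


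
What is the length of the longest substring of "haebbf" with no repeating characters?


Input: "haebbf"
Sliding window (track last position of each char):
  Position 0 ('h'): window [0,0] length 1 -- new best
  Position 1 ('a'): window [0,1] length 2 -- new best
  Position 2 ('e'): window [0,2] length 3 -- new best
  Position 3 ('b'): window [0,3] length 4 -- new best
  Position 4 ('b'): repeat (last at 3), move window start to 4
  Position 4 ('b'): window [4,4] length 1
  Position 5 ('f'): window [4,5] length 2
Longest substring with no repeats: "haeb" with length 4

4


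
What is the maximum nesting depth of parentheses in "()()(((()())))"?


Input: "()()(((()())))"
Tracking depth:
  Position 0 '(': depth becomes 1
  Position 1 ')': depth becomes 0
  Position 2 '(': depth becomes 1
  Position 3 ')': depth becomes 0
  Position 4 '(': depth becomes 1
  Position 5 '(': depth becomes 2
  Position 6 '(': depth becomes 3
  Position 7 '(': depth becomes 4
  Position 8 ')': depth becomes 3
  Position 9 '(': depth becomes 4
  Position 10 ')': depth becomes 3
  Position 11 ')': depth becomes 2
  Position 12 ')': depth becomes 1
  Position 13 ')': depth becomes 0
Maximum depth reached: 4

4


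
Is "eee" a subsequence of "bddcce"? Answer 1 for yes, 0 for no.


Check if "eee" is a subsequence of "bddcce"
Greedy scan:
  Position 0 ('b'): no match needed
  Position 1 ('d'): no match needed
  Position 2 ('d'): no match needed
  Position 3 ('c'): no match needed
  Position 4 ('c'): no match needed
  Position 5 ('e'): matches sub[0] = 'e'
Only matched 1/3 characters => not a subsequence

0


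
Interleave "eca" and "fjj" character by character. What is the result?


Interleaving "eca" and "fjj":
  Position 0: 'e' from first, 'f' from second => "ef"
  Position 1: 'c' from first, 'j' from second => "cj"
  Position 2: 'a' from first, 'j' from second => "aj"
Result: efcjaj

efcjaj


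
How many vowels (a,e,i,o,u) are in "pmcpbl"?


Input: pmcpbl
Checking each character:
  'p' at position 0: consonant
  'm' at position 1: consonant
  'c' at position 2: consonant
  'p' at position 3: consonant
  'b' at position 4: consonant
  'l' at position 5: consonant
Total vowels: 0

0


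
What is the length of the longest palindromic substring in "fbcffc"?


Input: "fbcffc"
Checking substrings for palindromes:
  [2:6] "cffc" (len 4) => palindrome
  [3:5] "ff" (len 2) => palindrome
Longest palindromic substring: "cffc" with length 4

4


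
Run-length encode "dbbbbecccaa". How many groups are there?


Input: dbbbbecccaa
Scanning for consecutive runs:
  Group 1: 'd' x 1 (positions 0-0)
  Group 2: 'b' x 4 (positions 1-4)
  Group 3: 'e' x 1 (positions 5-5)
  Group 4: 'c' x 3 (positions 6-8)
  Group 5: 'a' x 2 (positions 9-10)
Total groups: 5

5


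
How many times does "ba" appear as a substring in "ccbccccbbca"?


Searching for "ba" in "ccbccccbbca"
Scanning each position:
  Position 0: "cc" => no
  Position 1: "cb" => no
  Position 2: "bc" => no
  Position 3: "cc" => no
  Position 4: "cc" => no
  Position 5: "cc" => no
  Position 6: "cb" => no
  Position 7: "bb" => no
  Position 8: "bc" => no
  Position 9: "ca" => no
Total occurrences: 0

0


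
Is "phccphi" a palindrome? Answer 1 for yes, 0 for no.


Input: phccphi
Reversed: ihpcchp
  Compare pos 0 ('p') with pos 6 ('i'): MISMATCH
  Compare pos 1 ('h') with pos 5 ('h'): match
  Compare pos 2 ('c') with pos 4 ('p'): MISMATCH
Result: not a palindrome

0


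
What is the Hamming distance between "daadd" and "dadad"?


Comparing "daadd" and "dadad" position by position:
  Position 0: 'd' vs 'd' => same
  Position 1: 'a' vs 'a' => same
  Position 2: 'a' vs 'd' => differ
  Position 3: 'd' vs 'a' => differ
  Position 4: 'd' vs 'd' => same
Total differences (Hamming distance): 2

2


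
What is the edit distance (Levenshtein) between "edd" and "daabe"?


Computing edit distance: "edd" -> "daabe"
DP table:
           d    a    a    b    e
      0    1    2    3    4    5
  e   1    1    2    3    4    4
  d   2    1    2    3    4    5
  d   3    2    2    3    4    5
Edit distance = dp[3][5] = 5

5


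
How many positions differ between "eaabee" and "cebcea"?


Comparing "eaabee" and "cebcea" position by position:
  Position 0: 'e' vs 'c' => DIFFER
  Position 1: 'a' vs 'e' => DIFFER
  Position 2: 'a' vs 'b' => DIFFER
  Position 3: 'b' vs 'c' => DIFFER
  Position 4: 'e' vs 'e' => same
  Position 5: 'e' vs 'a' => DIFFER
Positions that differ: 5

5


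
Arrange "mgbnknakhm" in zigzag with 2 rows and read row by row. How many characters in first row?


Zigzag "mgbnknakhm" into 2 rows:
Placing characters:
  'm' => row 0
  'g' => row 1
  'b' => row 0
  'n' => row 1
  'k' => row 0
  'n' => row 1
  'a' => row 0
  'k' => row 1
  'h' => row 0
  'm' => row 1
Rows:
  Row 0: "mbkah"
  Row 1: "gnnkm"
First row length: 5

5


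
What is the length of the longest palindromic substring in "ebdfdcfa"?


Input: "ebdfdcfa"
Checking substrings for palindromes:
  [2:5] "dfd" (len 3) => palindrome
Longest palindromic substring: "dfd" with length 3

3


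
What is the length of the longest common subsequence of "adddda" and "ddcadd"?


LCS of "adddda" and "ddcadd"
DP table:
           d    d    c    a    d    d
      0    0    0    0    0    0    0
  a   0    0    0    0    1    1    1
  d   0    1    1    1    1    2    2
  d   0    1    2    2    2    2    3
  d   0    1    2    2    2    3    3
  d   0    1    2    2    2    3    4
  a   0    1    2    2    3    3    4
LCS length = dp[6][6] = 4

4


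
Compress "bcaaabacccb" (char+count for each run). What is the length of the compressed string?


Input: bcaaabacccb
Runs:
  'b' x 1 => "b1"
  'c' x 1 => "c1"
  'a' x 3 => "a3"
  'b' x 1 => "b1"
  'a' x 1 => "a1"
  'c' x 3 => "c3"
  'b' x 1 => "b1"
Compressed: "b1c1a3b1a1c3b1"
Compressed length: 14

14


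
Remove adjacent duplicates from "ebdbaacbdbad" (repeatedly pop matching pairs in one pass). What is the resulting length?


Input: ebdbaacbdbad
Stack-based adjacent duplicate removal:
  Read 'e': push. Stack: e
  Read 'b': push. Stack: eb
  Read 'd': push. Stack: ebd
  Read 'b': push. Stack: ebdb
  Read 'a': push. Stack: ebdba
  Read 'a': matches stack top 'a' => pop. Stack: ebdb
  Read 'c': push. Stack: ebdbc
  Read 'b': push. Stack: ebdbcb
  Read 'd': push. Stack: ebdbcbd
  Read 'b': push. Stack: ebdbcbdb
  Read 'a': push. Stack: ebdbcbdba
  Read 'd': push. Stack: ebdbcbdbad
Final stack: "ebdbcbdbad" (length 10)

10


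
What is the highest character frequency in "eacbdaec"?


Input: eacbdaec
Character counts:
  'a': 2
  'b': 1
  'c': 2
  'd': 1
  'e': 2
Maximum frequency: 2

2


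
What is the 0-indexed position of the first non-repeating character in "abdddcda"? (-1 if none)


Input: abdddcda
Character frequencies:
  'a': 2
  'b': 1
  'c': 1
  'd': 4
Scanning left to right for freq == 1:
  Position 0 ('a'): freq=2, skip
  Position 1 ('b'): unique! => answer = 1

1


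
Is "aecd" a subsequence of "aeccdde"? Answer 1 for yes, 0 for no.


Check if "aecd" is a subsequence of "aeccdde"
Greedy scan:
  Position 0 ('a'): matches sub[0] = 'a'
  Position 1 ('e'): matches sub[1] = 'e'
  Position 2 ('c'): matches sub[2] = 'c'
  Position 3 ('c'): no match needed
  Position 4 ('d'): matches sub[3] = 'd'
  Position 5 ('d'): no match needed
  Position 6 ('e'): no match needed
All 4 characters matched => is a subsequence

1


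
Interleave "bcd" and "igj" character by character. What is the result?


Interleaving "bcd" and "igj":
  Position 0: 'b' from first, 'i' from second => "bi"
  Position 1: 'c' from first, 'g' from second => "cg"
  Position 2: 'd' from first, 'j' from second => "dj"
Result: bicgdj

bicgdj


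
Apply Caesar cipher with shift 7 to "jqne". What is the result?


Caesar cipher: shift "jqne" by 7
  'j' (pos 9) + 7 = pos 16 = 'q'
  'q' (pos 16) + 7 = pos 23 = 'x'
  'n' (pos 13) + 7 = pos 20 = 'u'
  'e' (pos 4) + 7 = pos 11 = 'l'
Result: qxul

qxul


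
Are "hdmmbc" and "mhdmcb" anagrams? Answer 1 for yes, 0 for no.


Strings: "hdmmbc", "mhdmcb"
Sorted first:  bcdhmm
Sorted second: bcdhmm
Sorted forms match => anagrams

1


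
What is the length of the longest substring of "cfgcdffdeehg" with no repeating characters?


Input: "cfgcdffdeehg"
Sliding window (track last position of each char):
  Position 0 ('c'): window [0,0] length 1 -- new best
  Position 1 ('f'): window [0,1] length 2 -- new best
  Position 2 ('g'): window [0,2] length 3 -- new best
  Position 3 ('c'): repeat (last at 0), move window start to 1
  Position 3 ('c'): window [1,3] length 3
  Position 4 ('d'): window [1,4] length 4 -- new best
  Position 5 ('f'): repeat (last at 1), move window start to 2
  Position 5 ('f'): window [2,5] length 4
  Position 6 ('f'): repeat (last at 5), move window start to 6
  Position 6 ('f'): window [6,6] length 1
  Position 7 ('d'): window [6,7] length 2
  Position 8 ('e'): window [6,8] length 3
  Position 9 ('e'): repeat (last at 8), move window start to 9
  Position 9 ('e'): window [9,9] length 1
  Position 10 ('h'): window [9,10] length 2
  Position 11 ('g'): window [9,11] length 3
Longest substring with no repeats: "fgcd" with length 4

4


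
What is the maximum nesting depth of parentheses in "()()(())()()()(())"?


Input: "()()(())()()()(())"
Tracking depth:
  Position 0 '(': depth becomes 1
  Position 1 ')': depth becomes 0
  Position 2 '(': depth becomes 1
  Position 3 ')': depth becomes 0
  Position 4 '(': depth becomes 1
  Position 5 '(': depth becomes 2
  Position 6 ')': depth becomes 1
  Position 7 ')': depth becomes 0
  Position 8 '(': depth becomes 1
  Position 9 ')': depth becomes 0
  Position 10 '(': depth becomes 1
  Position 11 ')': depth becomes 0
  Position 12 '(': depth becomes 1
  Position 13 ')': depth becomes 0
  Position 14 '(': depth becomes 1
  Position 15 '(': depth becomes 2
  Position 16 ')': depth becomes 1
  Position 17 ')': depth becomes 0
Maximum depth reached: 2

2


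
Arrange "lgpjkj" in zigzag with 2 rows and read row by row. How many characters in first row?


Zigzag "lgpjkj" into 2 rows:
Placing characters:
  'l' => row 0
  'g' => row 1
  'p' => row 0
  'j' => row 1
  'k' => row 0
  'j' => row 1
Rows:
  Row 0: "lpk"
  Row 1: "gjj"
First row length: 3

3


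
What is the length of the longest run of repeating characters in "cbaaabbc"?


Input: "cbaaabbc"
Scanning for longest run:
  Position 1 ('b'): new char, reset run to 1
  Position 2 ('a'): new char, reset run to 1
  Position 3 ('a'): continues run of 'a', length=2
  Position 4 ('a'): continues run of 'a', length=3
  Position 5 ('b'): new char, reset run to 1
  Position 6 ('b'): continues run of 'b', length=2
  Position 7 ('c'): new char, reset run to 1
Longest run: 'a' with length 3

3


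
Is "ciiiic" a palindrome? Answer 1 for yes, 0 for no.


Input: ciiiic
Reversed: ciiiic
  Compare pos 0 ('c') with pos 5 ('c'): match
  Compare pos 1 ('i') with pos 4 ('i'): match
  Compare pos 2 ('i') with pos 3 ('i'): match
Result: palindrome

1


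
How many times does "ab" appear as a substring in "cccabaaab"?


Searching for "ab" in "cccabaaab"
Scanning each position:
  Position 0: "cc" => no
  Position 1: "cc" => no
  Position 2: "ca" => no
  Position 3: "ab" => MATCH
  Position 4: "ba" => no
  Position 5: "aa" => no
  Position 6: "aa" => no
  Position 7: "ab" => MATCH
Total occurrences: 2

2


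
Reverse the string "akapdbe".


Input: akapdbe
Reading characters right to left:
  Position 6: 'e'
  Position 5: 'b'
  Position 4: 'd'
  Position 3: 'p'
  Position 2: 'a'
  Position 1: 'k'
  Position 0: 'a'
Reversed: ebdpaka

ebdpaka


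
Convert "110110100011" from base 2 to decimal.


Input: "110110100011" in base 2
Positional expansion:
  Digit '1' (value 1) x 2^11 = 2048
  Digit '1' (value 1) x 2^10 = 1024
  Digit '0' (value 0) x 2^9 = 0
  Digit '1' (value 1) x 2^8 = 256
  Digit '1' (value 1) x 2^7 = 128
  Digit '0' (value 0) x 2^6 = 0
  Digit '1' (value 1) x 2^5 = 32
  Digit '0' (value 0) x 2^4 = 0
  Digit '0' (value 0) x 2^3 = 0
  Digit '0' (value 0) x 2^2 = 0
  Digit '1' (value 1) x 2^1 = 2
  Digit '1' (value 1) x 2^0 = 1
Sum = 3491

3491


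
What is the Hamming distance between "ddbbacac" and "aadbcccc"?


Comparing "ddbbacac" and "aadbcccc" position by position:
  Position 0: 'd' vs 'a' => differ
  Position 1: 'd' vs 'a' => differ
  Position 2: 'b' vs 'd' => differ
  Position 3: 'b' vs 'b' => same
  Position 4: 'a' vs 'c' => differ
  Position 5: 'c' vs 'c' => same
  Position 6: 'a' vs 'c' => differ
  Position 7: 'c' vs 'c' => same
Total differences (Hamming distance): 5

5


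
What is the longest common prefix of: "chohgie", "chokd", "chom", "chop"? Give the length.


Words: chohgie, chokd, chom, chop
  Position 0: all 'c' => match
  Position 1: all 'h' => match
  Position 2: all 'o' => match
  Position 3: ('h', 'k', 'm', 'p') => mismatch, stop
LCP = "cho" (length 3)

3


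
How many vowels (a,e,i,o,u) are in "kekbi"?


Input: kekbi
Checking each character:
  'k' at position 0: consonant
  'e' at position 1: vowel (running total: 1)
  'k' at position 2: consonant
  'b' at position 3: consonant
  'i' at position 4: vowel (running total: 2)
Total vowels: 2

2


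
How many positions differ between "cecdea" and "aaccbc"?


Comparing "cecdea" and "aaccbc" position by position:
  Position 0: 'c' vs 'a' => DIFFER
  Position 1: 'e' vs 'a' => DIFFER
  Position 2: 'c' vs 'c' => same
  Position 3: 'd' vs 'c' => DIFFER
  Position 4: 'e' vs 'b' => DIFFER
  Position 5: 'a' vs 'c' => DIFFER
Positions that differ: 5

5


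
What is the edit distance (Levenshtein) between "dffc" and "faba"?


Computing edit distance: "dffc" -> "faba"
DP table:
           f    a    b    a
      0    1    2    3    4
  d   1    1    2    3    4
  f   2    1    2    3    4
  f   3    2    2    3    4
  c   4    3    3    3    4
Edit distance = dp[4][4] = 4

4


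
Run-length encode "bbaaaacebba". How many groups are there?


Input: bbaaaacebba
Scanning for consecutive runs:
  Group 1: 'b' x 2 (positions 0-1)
  Group 2: 'a' x 4 (positions 2-5)
  Group 3: 'c' x 1 (positions 6-6)
  Group 4: 'e' x 1 (positions 7-7)
  Group 5: 'b' x 2 (positions 8-9)
  Group 6: 'a' x 1 (positions 10-10)
Total groups: 6

6


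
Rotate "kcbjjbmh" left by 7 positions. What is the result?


Input: "kcbjjbmh", rotate left by 7
First 7 characters: "kcbjjbm"
Remaining characters: "h"
Concatenate remaining + first: "h" + "kcbjjbm" = "hkcbjjbm"

hkcbjjbm


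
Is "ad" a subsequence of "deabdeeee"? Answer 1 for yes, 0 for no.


Check if "ad" is a subsequence of "deabdeeee"
Greedy scan:
  Position 0 ('d'): no match needed
  Position 1 ('e'): no match needed
  Position 2 ('a'): matches sub[0] = 'a'
  Position 3 ('b'): no match needed
  Position 4 ('d'): matches sub[1] = 'd'
  Position 5 ('e'): no match needed
  Position 6 ('e'): no match needed
  Position 7 ('e'): no match needed
  Position 8 ('e'): no match needed
All 2 characters matched => is a subsequence

1


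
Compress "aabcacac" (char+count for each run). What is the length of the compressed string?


Input: aabcacac
Runs:
  'a' x 2 => "a2"
  'b' x 1 => "b1"
  'c' x 1 => "c1"
  'a' x 1 => "a1"
  'c' x 1 => "c1"
  'a' x 1 => "a1"
  'c' x 1 => "c1"
Compressed: "a2b1c1a1c1a1c1"
Compressed length: 14

14


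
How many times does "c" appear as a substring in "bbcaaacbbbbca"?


Searching for "c" in "bbcaaacbbbbca"
Scanning each position:
  Position 0: "b" => no
  Position 1: "b" => no
  Position 2: "c" => MATCH
  Position 3: "a" => no
  Position 4: "a" => no
  Position 5: "a" => no
  Position 6: "c" => MATCH
  Position 7: "b" => no
  Position 8: "b" => no
  Position 9: "b" => no
  Position 10: "b" => no
  Position 11: "c" => MATCH
  Position 12: "a" => no
Total occurrences: 3

3


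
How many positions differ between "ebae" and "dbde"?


Comparing "ebae" and "dbde" position by position:
  Position 0: 'e' vs 'd' => DIFFER
  Position 1: 'b' vs 'b' => same
  Position 2: 'a' vs 'd' => DIFFER
  Position 3: 'e' vs 'e' => same
Positions that differ: 2

2


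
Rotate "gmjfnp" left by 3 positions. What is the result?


Input: "gmjfnp", rotate left by 3
First 3 characters: "gmj"
Remaining characters: "fnp"
Concatenate remaining + first: "fnp" + "gmj" = "fnpgmj"

fnpgmj


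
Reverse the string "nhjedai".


Input: nhjedai
Reading characters right to left:
  Position 6: 'i'
  Position 5: 'a'
  Position 4: 'd'
  Position 3: 'e'
  Position 2: 'j'
  Position 1: 'h'
  Position 0: 'n'
Reversed: iadejhn

iadejhn


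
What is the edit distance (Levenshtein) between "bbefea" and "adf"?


Computing edit distance: "bbefea" -> "adf"
DP table:
           a    d    f
      0    1    2    3
  b   1    1    2    3
  b   2    2    2    3
  e   3    3    3    3
  f   4    4    4    3
  e   5    5    5    4
  a   6    5    6    5
Edit distance = dp[6][3] = 5

5


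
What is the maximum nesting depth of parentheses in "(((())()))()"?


Input: "(((())()))()"
Tracking depth:
  Position 0 '(': depth becomes 1
  Position 1 '(': depth becomes 2
  Position 2 '(': depth becomes 3
  Position 3 '(': depth becomes 4
  Position 4 ')': depth becomes 3
  Position 5 ')': depth becomes 2
  Position 6 '(': depth becomes 3
  Position 7 ')': depth becomes 2
  Position 8 ')': depth becomes 1
  Position 9 ')': depth becomes 0
  Position 10 '(': depth becomes 1
  Position 11 ')': depth becomes 0
Maximum depth reached: 4

4


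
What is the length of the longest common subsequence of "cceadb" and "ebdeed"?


LCS of "cceadb" and "ebdeed"
DP table:
           e    b    d    e    e    d
      0    0    0    0    0    0    0
  c   0    0    0    0    0    0    0
  c   0    0    0    0    0    0    0
  e   0    1    1    1    1    1    1
  a   0    1    1    1    1    1    1
  d   0    1    1    2    2    2    2
  b   0    1    2    2    2    2    2
LCS length = dp[6][6] = 2

2


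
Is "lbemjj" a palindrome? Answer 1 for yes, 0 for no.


Input: lbemjj
Reversed: jjmebl
  Compare pos 0 ('l') with pos 5 ('j'): MISMATCH
  Compare pos 1 ('b') with pos 4 ('j'): MISMATCH
  Compare pos 2 ('e') with pos 3 ('m'): MISMATCH
Result: not a palindrome

0


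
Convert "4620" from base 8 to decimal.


Input: "4620" in base 8
Positional expansion:
  Digit '4' (value 4) x 8^3 = 2048
  Digit '6' (value 6) x 8^2 = 384
  Digit '2' (value 2) x 8^1 = 16
  Digit '0' (value 0) x 8^0 = 0
Sum = 2448

2448


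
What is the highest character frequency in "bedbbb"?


Input: bedbbb
Character counts:
  'b': 4
  'd': 1
  'e': 1
Maximum frequency: 4

4


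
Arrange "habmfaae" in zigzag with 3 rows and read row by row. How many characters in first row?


Zigzag "habmfaae" into 3 rows:
Placing characters:
  'h' => row 0
  'a' => row 1
  'b' => row 2
  'm' => row 1
  'f' => row 0
  'a' => row 1
  'a' => row 2
  'e' => row 1
Rows:
  Row 0: "hf"
  Row 1: "amae"
  Row 2: "ba"
First row length: 2

2


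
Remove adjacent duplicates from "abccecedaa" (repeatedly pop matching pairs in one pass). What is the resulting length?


Input: abccecedaa
Stack-based adjacent duplicate removal:
  Read 'a': push. Stack: a
  Read 'b': push. Stack: ab
  Read 'c': push. Stack: abc
  Read 'c': matches stack top 'c' => pop. Stack: ab
  Read 'e': push. Stack: abe
  Read 'c': push. Stack: abec
  Read 'e': push. Stack: abece
  Read 'd': push. Stack: abeced
  Read 'a': push. Stack: abeceda
  Read 'a': matches stack top 'a' => pop. Stack: abeced
Final stack: "abeced" (length 6)

6


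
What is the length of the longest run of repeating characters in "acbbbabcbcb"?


Input: "acbbbabcbcb"
Scanning for longest run:
  Position 1 ('c'): new char, reset run to 1
  Position 2 ('b'): new char, reset run to 1
  Position 3 ('b'): continues run of 'b', length=2
  Position 4 ('b'): continues run of 'b', length=3
  Position 5 ('a'): new char, reset run to 1
  Position 6 ('b'): new char, reset run to 1
  Position 7 ('c'): new char, reset run to 1
  Position 8 ('b'): new char, reset run to 1
  Position 9 ('c'): new char, reset run to 1
  Position 10 ('b'): new char, reset run to 1
Longest run: 'b' with length 3

3


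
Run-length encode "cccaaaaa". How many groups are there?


Input: cccaaaaa
Scanning for consecutive runs:
  Group 1: 'c' x 3 (positions 0-2)
  Group 2: 'a' x 5 (positions 3-7)
Total groups: 2

2


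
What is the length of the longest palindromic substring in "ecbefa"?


Input: "ecbefa"
Checking substrings for palindromes:
  No multi-char palindromic substrings found
Longest palindromic substring: "e" with length 1

1


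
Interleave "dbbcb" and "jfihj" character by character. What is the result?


Interleaving "dbbcb" and "jfihj":
  Position 0: 'd' from first, 'j' from second => "dj"
  Position 1: 'b' from first, 'f' from second => "bf"
  Position 2: 'b' from first, 'i' from second => "bi"
  Position 3: 'c' from first, 'h' from second => "ch"
  Position 4: 'b' from first, 'j' from second => "bj"
Result: djbfbichbj

djbfbichbj


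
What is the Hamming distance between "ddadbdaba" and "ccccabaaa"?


Comparing "ddadbdaba" and "ccccabaaa" position by position:
  Position 0: 'd' vs 'c' => differ
  Position 1: 'd' vs 'c' => differ
  Position 2: 'a' vs 'c' => differ
  Position 3: 'd' vs 'c' => differ
  Position 4: 'b' vs 'a' => differ
  Position 5: 'd' vs 'b' => differ
  Position 6: 'a' vs 'a' => same
  Position 7: 'b' vs 'a' => differ
  Position 8: 'a' vs 'a' => same
Total differences (Hamming distance): 7

7


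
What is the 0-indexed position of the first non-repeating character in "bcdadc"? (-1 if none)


Input: bcdadc
Character frequencies:
  'a': 1
  'b': 1
  'c': 2
  'd': 2
Scanning left to right for freq == 1:
  Position 0 ('b'): unique! => answer = 0

0


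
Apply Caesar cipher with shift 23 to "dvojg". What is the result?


Caesar cipher: shift "dvojg" by 23
  'd' (pos 3) + 23 = pos 0 = 'a'
  'v' (pos 21) + 23 = pos 18 = 's'
  'o' (pos 14) + 23 = pos 11 = 'l'
  'j' (pos 9) + 23 = pos 6 = 'g'
  'g' (pos 6) + 23 = pos 3 = 'd'
Result: aslgd

aslgd


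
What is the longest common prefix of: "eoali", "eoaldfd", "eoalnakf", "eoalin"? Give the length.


Words: eoali, eoaldfd, eoalnakf, eoalin
  Position 0: all 'e' => match
  Position 1: all 'o' => match
  Position 2: all 'a' => match
  Position 3: all 'l' => match
  Position 4: ('i', 'd', 'n', 'i') => mismatch, stop
LCP = "eoal" (length 4)

4


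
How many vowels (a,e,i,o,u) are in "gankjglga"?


Input: gankjglga
Checking each character:
  'g' at position 0: consonant
  'a' at position 1: vowel (running total: 1)
  'n' at position 2: consonant
  'k' at position 3: consonant
  'j' at position 4: consonant
  'g' at position 5: consonant
  'l' at position 6: consonant
  'g' at position 7: consonant
  'a' at position 8: vowel (running total: 2)
Total vowels: 2

2


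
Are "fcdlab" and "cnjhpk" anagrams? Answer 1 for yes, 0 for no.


Strings: "fcdlab", "cnjhpk"
Sorted first:  abcdfl
Sorted second: chjknp
Differ at position 0: 'a' vs 'c' => not anagrams

0


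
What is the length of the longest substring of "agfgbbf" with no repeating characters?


Input: "agfgbbf"
Sliding window (track last position of each char):
  Position 0 ('a'): window [0,0] length 1 -- new best
  Position 1 ('g'): window [0,1] length 2 -- new best
  Position 2 ('f'): window [0,2] length 3 -- new best
  Position 3 ('g'): repeat (last at 1), move window start to 2
  Position 3 ('g'): window [2,3] length 2
  Position 4 ('b'): window [2,4] length 3
  Position 5 ('b'): repeat (last at 4), move window start to 5
  Position 5 ('b'): window [5,5] length 1
  Position 6 ('f'): window [5,6] length 2
Longest substring with no repeats: "agf" with length 3

3


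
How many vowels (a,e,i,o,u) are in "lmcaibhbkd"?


Input: lmcaibhbkd
Checking each character:
  'l' at position 0: consonant
  'm' at position 1: consonant
  'c' at position 2: consonant
  'a' at position 3: vowel (running total: 1)
  'i' at position 4: vowel (running total: 2)
  'b' at position 5: consonant
  'h' at position 6: consonant
  'b' at position 7: consonant
  'k' at position 8: consonant
  'd' at position 9: consonant
Total vowels: 2

2


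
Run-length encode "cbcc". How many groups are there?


Input: cbcc
Scanning for consecutive runs:
  Group 1: 'c' x 1 (positions 0-0)
  Group 2: 'b' x 1 (positions 1-1)
  Group 3: 'c' x 2 (positions 2-3)
Total groups: 3

3


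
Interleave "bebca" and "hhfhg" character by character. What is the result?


Interleaving "bebca" and "hhfhg":
  Position 0: 'b' from first, 'h' from second => "bh"
  Position 1: 'e' from first, 'h' from second => "eh"
  Position 2: 'b' from first, 'f' from second => "bf"
  Position 3: 'c' from first, 'h' from second => "ch"
  Position 4: 'a' from first, 'g' from second => "ag"
Result: bhehbfchag

bhehbfchag


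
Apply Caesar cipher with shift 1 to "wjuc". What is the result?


Caesar cipher: shift "wjuc" by 1
  'w' (pos 22) + 1 = pos 23 = 'x'
  'j' (pos 9) + 1 = pos 10 = 'k'
  'u' (pos 20) + 1 = pos 21 = 'v'
  'c' (pos 2) + 1 = pos 3 = 'd'
Result: xkvd

xkvd


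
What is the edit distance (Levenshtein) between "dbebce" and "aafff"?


Computing edit distance: "dbebce" -> "aafff"
DP table:
           a    a    f    f    f
      0    1    2    3    4    5
  d   1    1    2    3    4    5
  b   2    2    2    3    4    5
  e   3    3    3    3    4    5
  b   4    4    4    4    4    5
  c   5    5    5    5    5    5
  e   6    6    6    6    6    6
Edit distance = dp[6][5] = 6

6


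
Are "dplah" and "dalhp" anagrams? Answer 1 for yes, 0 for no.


Strings: "dplah", "dalhp"
Sorted first:  adhlp
Sorted second: adhlp
Sorted forms match => anagrams

1


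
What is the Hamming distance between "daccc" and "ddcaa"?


Comparing "daccc" and "ddcaa" position by position:
  Position 0: 'd' vs 'd' => same
  Position 1: 'a' vs 'd' => differ
  Position 2: 'c' vs 'c' => same
  Position 3: 'c' vs 'a' => differ
  Position 4: 'c' vs 'a' => differ
Total differences (Hamming distance): 3

3


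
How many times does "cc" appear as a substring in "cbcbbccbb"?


Searching for "cc" in "cbcbbccbb"
Scanning each position:
  Position 0: "cb" => no
  Position 1: "bc" => no
  Position 2: "cb" => no
  Position 3: "bb" => no
  Position 4: "bc" => no
  Position 5: "cc" => MATCH
  Position 6: "cb" => no
  Position 7: "bb" => no
Total occurrences: 1

1


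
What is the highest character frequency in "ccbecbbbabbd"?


Input: ccbecbbbabbd
Character counts:
  'a': 1
  'b': 6
  'c': 3
  'd': 1
  'e': 1
Maximum frequency: 6

6


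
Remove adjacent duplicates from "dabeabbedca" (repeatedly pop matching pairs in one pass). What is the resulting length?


Input: dabeabbedca
Stack-based adjacent duplicate removal:
  Read 'd': push. Stack: d
  Read 'a': push. Stack: da
  Read 'b': push. Stack: dab
  Read 'e': push. Stack: dabe
  Read 'a': push. Stack: dabea
  Read 'b': push. Stack: dabeab
  Read 'b': matches stack top 'b' => pop. Stack: dabea
  Read 'e': push. Stack: dabeae
  Read 'd': push. Stack: dabeaed
  Read 'c': push. Stack: dabeaedc
  Read 'a': push. Stack: dabeaedca
Final stack: "dabeaedca" (length 9)

9


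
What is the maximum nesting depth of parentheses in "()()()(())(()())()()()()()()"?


Input: "()()()(())(()())()()()()()()"
Tracking depth:
  Position 0 '(': depth becomes 1
  Position 1 ')': depth becomes 0
  Position 2 '(': depth becomes 1
  Position 3 ')': depth becomes 0
  Position 4 '(': depth becomes 1
  Position 5 ')': depth becomes 0
  Position 6 '(': depth becomes 1
  Position 7 '(': depth becomes 2
  Position 8 ')': depth becomes 1
  Position 9 ')': depth becomes 0
  Position 10 '(': depth becomes 1
  Position 11 '(': depth becomes 2
  Position 12 ')': depth becomes 1
  Position 13 '(': depth becomes 2
  Position 14 ')': depth becomes 1
  Position 15 ')': depth becomes 0
  Position 16 '(': depth becomes 1
  Position 17 ')': depth becomes 0
  Position 18 '(': depth becomes 1
  Position 19 ')': depth becomes 0
  Position 20 '(': depth becomes 1
  Position 21 ')': depth becomes 0
  Position 22 '(': depth becomes 1
  Position 23 ')': depth becomes 0
  Position 24 '(': depth becomes 1
  Position 25 ')': depth becomes 0
  Position 26 '(': depth becomes 1
  Position 27 ')': depth becomes 0
Maximum depth reached: 2

2


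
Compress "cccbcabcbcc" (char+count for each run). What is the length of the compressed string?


Input: cccbcabcbcc
Runs:
  'c' x 3 => "c3"
  'b' x 1 => "b1"
  'c' x 1 => "c1"
  'a' x 1 => "a1"
  'b' x 1 => "b1"
  'c' x 1 => "c1"
  'b' x 1 => "b1"
  'c' x 2 => "c2"
Compressed: "c3b1c1a1b1c1b1c2"
Compressed length: 16

16


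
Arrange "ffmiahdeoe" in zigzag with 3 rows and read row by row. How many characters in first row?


Zigzag "ffmiahdeoe" into 3 rows:
Placing characters:
  'f' => row 0
  'f' => row 1
  'm' => row 2
  'i' => row 1
  'a' => row 0
  'h' => row 1
  'd' => row 2
  'e' => row 1
  'o' => row 0
  'e' => row 1
Rows:
  Row 0: "fao"
  Row 1: "fihee"
  Row 2: "md"
First row length: 3

3


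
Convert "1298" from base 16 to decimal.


Input: "1298" in base 16
Positional expansion:
  Digit '1' (value 1) x 16^3 = 4096
  Digit '2' (value 2) x 16^2 = 512
  Digit '9' (value 9) x 16^1 = 144
  Digit '8' (value 8) x 16^0 = 8
Sum = 4760

4760


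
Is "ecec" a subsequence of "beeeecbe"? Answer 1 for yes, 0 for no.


Check if "ecec" is a subsequence of "beeeecbe"
Greedy scan:
  Position 0 ('b'): no match needed
  Position 1 ('e'): matches sub[0] = 'e'
  Position 2 ('e'): no match needed
  Position 3 ('e'): no match needed
  Position 4 ('e'): no match needed
  Position 5 ('c'): matches sub[1] = 'c'
  Position 6 ('b'): no match needed
  Position 7 ('e'): matches sub[2] = 'e'
Only matched 3/4 characters => not a subsequence

0


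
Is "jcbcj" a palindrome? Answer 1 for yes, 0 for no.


Input: jcbcj
Reversed: jcbcj
  Compare pos 0 ('j') with pos 4 ('j'): match
  Compare pos 1 ('c') with pos 3 ('c'): match
Result: palindrome

1


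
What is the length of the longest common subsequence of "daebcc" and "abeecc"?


LCS of "daebcc" and "abeecc"
DP table:
           a    b    e    e    c    c
      0    0    0    0    0    0    0
  d   0    0    0    0    0    0    0
  a   0    1    1    1    1    1    1
  e   0    1    1    2    2    2    2
  b   0    1    2    2    2    2    2
  c   0    1    2    2    2    3    3
  c   0    1    2    2    2    3    4
LCS length = dp[6][6] = 4

4


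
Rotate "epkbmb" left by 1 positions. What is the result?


Input: "epkbmb", rotate left by 1
First 1 characters: "e"
Remaining characters: "pkbmb"
Concatenate remaining + first: "pkbmb" + "e" = "pkbmbe"

pkbmbe


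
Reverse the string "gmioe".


Input: gmioe
Reading characters right to left:
  Position 4: 'e'
  Position 3: 'o'
  Position 2: 'i'
  Position 1: 'm'
  Position 0: 'g'
Reversed: eoimg

eoimg


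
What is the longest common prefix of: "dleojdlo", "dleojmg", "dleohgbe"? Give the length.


Words: dleojdlo, dleojmg, dleohgbe
  Position 0: all 'd' => match
  Position 1: all 'l' => match
  Position 2: all 'e' => match
  Position 3: all 'o' => match
  Position 4: ('j', 'j', 'h') => mismatch, stop
LCP = "dleo" (length 4)

4


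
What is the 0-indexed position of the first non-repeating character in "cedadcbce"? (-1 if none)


Input: cedadcbce
Character frequencies:
  'a': 1
  'b': 1
  'c': 3
  'd': 2
  'e': 2
Scanning left to right for freq == 1:
  Position 0 ('c'): freq=3, skip
  Position 1 ('e'): freq=2, skip
  Position 2 ('d'): freq=2, skip
  Position 3 ('a'): unique! => answer = 3

3


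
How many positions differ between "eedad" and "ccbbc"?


Comparing "eedad" and "ccbbc" position by position:
  Position 0: 'e' vs 'c' => DIFFER
  Position 1: 'e' vs 'c' => DIFFER
  Position 2: 'd' vs 'b' => DIFFER
  Position 3: 'a' vs 'b' => DIFFER
  Position 4: 'd' vs 'c' => DIFFER
Positions that differ: 5

5


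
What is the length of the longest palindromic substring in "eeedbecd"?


Input: "eeedbecd"
Checking substrings for palindromes:
  [0:3] "eee" (len 3) => palindrome
  [0:2] "ee" (len 2) => palindrome
  [1:3] "ee" (len 2) => palindrome
Longest palindromic substring: "eee" with length 3

3


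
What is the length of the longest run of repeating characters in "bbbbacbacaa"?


Input: "bbbbacbacaa"
Scanning for longest run:
  Position 1 ('b'): continues run of 'b', length=2
  Position 2 ('b'): continues run of 'b', length=3
  Position 3 ('b'): continues run of 'b', length=4
  Position 4 ('a'): new char, reset run to 1
  Position 5 ('c'): new char, reset run to 1
  Position 6 ('b'): new char, reset run to 1
  Position 7 ('a'): new char, reset run to 1
  Position 8 ('c'): new char, reset run to 1
  Position 9 ('a'): new char, reset run to 1
  Position 10 ('a'): continues run of 'a', length=2
Longest run: 'b' with length 4

4


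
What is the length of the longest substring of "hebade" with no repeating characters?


Input: "hebade"
Sliding window (track last position of each char):
  Position 0 ('h'): window [0,0] length 1 -- new best
  Position 1 ('e'): window [0,1] length 2 -- new best
  Position 2 ('b'): window [0,2] length 3 -- new best
  Position 3 ('a'): window [0,3] length 4 -- new best
  Position 4 ('d'): window [0,4] length 5 -- new best
  Position 5 ('e'): repeat (last at 1), move window start to 2
  Position 5 ('e'): window [2,5] length 4
Longest substring with no repeats: "hebad" with length 5

5


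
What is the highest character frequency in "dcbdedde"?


Input: dcbdedde
Character counts:
  'b': 1
  'c': 1
  'd': 4
  'e': 2
Maximum frequency: 4

4


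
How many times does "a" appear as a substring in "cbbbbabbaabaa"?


Searching for "a" in "cbbbbabbaabaa"
Scanning each position:
  Position 0: "c" => no
  Position 1: "b" => no
  Position 2: "b" => no
  Position 3: "b" => no
  Position 4: "b" => no
  Position 5: "a" => MATCH
  Position 6: "b" => no
  Position 7: "b" => no
  Position 8: "a" => MATCH
  Position 9: "a" => MATCH
  Position 10: "b" => no
  Position 11: "a" => MATCH
  Position 12: "a" => MATCH
Total occurrences: 5

5


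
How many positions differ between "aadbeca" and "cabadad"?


Comparing "aadbeca" and "cabadad" position by position:
  Position 0: 'a' vs 'c' => DIFFER
  Position 1: 'a' vs 'a' => same
  Position 2: 'd' vs 'b' => DIFFER
  Position 3: 'b' vs 'a' => DIFFER
  Position 4: 'e' vs 'd' => DIFFER
  Position 5: 'c' vs 'a' => DIFFER
  Position 6: 'a' vs 'd' => DIFFER
Positions that differ: 6

6


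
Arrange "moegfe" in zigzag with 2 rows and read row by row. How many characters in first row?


Zigzag "moegfe" into 2 rows:
Placing characters:
  'm' => row 0
  'o' => row 1
  'e' => row 0
  'g' => row 1
  'f' => row 0
  'e' => row 1
Rows:
  Row 0: "mef"
  Row 1: "oge"
First row length: 3

3


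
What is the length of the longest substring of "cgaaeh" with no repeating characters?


Input: "cgaaeh"
Sliding window (track last position of each char):
  Position 0 ('c'): window [0,0] length 1 -- new best
  Position 1 ('g'): window [0,1] length 2 -- new best
  Position 2 ('a'): window [0,2] length 3 -- new best
  Position 3 ('a'): repeat (last at 2), move window start to 3
  Position 3 ('a'): window [3,3] length 1
  Position 4 ('e'): window [3,4] length 2
  Position 5 ('h'): window [3,5] length 3
Longest substring with no repeats: "cga" with length 3

3


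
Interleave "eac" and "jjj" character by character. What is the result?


Interleaving "eac" and "jjj":
  Position 0: 'e' from first, 'j' from second => "ej"
  Position 1: 'a' from first, 'j' from second => "aj"
  Position 2: 'c' from first, 'j' from second => "cj"
Result: ejajcj

ejajcj


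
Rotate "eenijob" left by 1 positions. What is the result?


Input: "eenijob", rotate left by 1
First 1 characters: "e"
Remaining characters: "enijob"
Concatenate remaining + first: "enijob" + "e" = "enijobe"

enijobe


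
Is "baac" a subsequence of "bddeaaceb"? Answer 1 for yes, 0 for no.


Check if "baac" is a subsequence of "bddeaaceb"
Greedy scan:
  Position 0 ('b'): matches sub[0] = 'b'
  Position 1 ('d'): no match needed
  Position 2 ('d'): no match needed
  Position 3 ('e'): no match needed
  Position 4 ('a'): matches sub[1] = 'a'
  Position 5 ('a'): matches sub[2] = 'a'
  Position 6 ('c'): matches sub[3] = 'c'
  Position 7 ('e'): no match needed
  Position 8 ('b'): no match needed
All 4 characters matched => is a subsequence

1


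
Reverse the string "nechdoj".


Input: nechdoj
Reading characters right to left:
  Position 6: 'j'
  Position 5: 'o'
  Position 4: 'd'
  Position 3: 'h'
  Position 2: 'c'
  Position 1: 'e'
  Position 0: 'n'
Reversed: jodhcen

jodhcen


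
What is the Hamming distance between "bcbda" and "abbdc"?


Comparing "bcbda" and "abbdc" position by position:
  Position 0: 'b' vs 'a' => differ
  Position 1: 'c' vs 'b' => differ
  Position 2: 'b' vs 'b' => same
  Position 3: 'd' vs 'd' => same
  Position 4: 'a' vs 'c' => differ
Total differences (Hamming distance): 3

3


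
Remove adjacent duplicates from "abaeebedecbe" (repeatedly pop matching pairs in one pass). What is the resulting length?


Input: abaeebedecbe
Stack-based adjacent duplicate removal:
  Read 'a': push. Stack: a
  Read 'b': push. Stack: ab
  Read 'a': push. Stack: aba
  Read 'e': push. Stack: abae
  Read 'e': matches stack top 'e' => pop. Stack: aba
  Read 'b': push. Stack: abab
  Read 'e': push. Stack: ababe
  Read 'd': push. Stack: ababed
  Read 'e': push. Stack: ababede
  Read 'c': push. Stack: ababedec
  Read 'b': push. Stack: ababedecb
  Read 'e': push. Stack: ababedecbe
Final stack: "ababedecbe" (length 10)

10


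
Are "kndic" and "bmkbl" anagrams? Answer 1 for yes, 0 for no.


Strings: "kndic", "bmkbl"
Sorted first:  cdikn
Sorted second: bbklm
Differ at position 0: 'c' vs 'b' => not anagrams

0
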